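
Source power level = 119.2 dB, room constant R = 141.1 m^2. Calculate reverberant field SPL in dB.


Given values:
  Lw = 119.2 dB, R = 141.1 m^2
Formula: SPL = Lw + 10 * log10(4 / R)
Compute 4 / R = 4 / 141.1 = 0.028349
Compute 10 * log10(0.028349) = -15.4746
SPL = 119.2 + (-15.4746) = 103.73

103.73 dB


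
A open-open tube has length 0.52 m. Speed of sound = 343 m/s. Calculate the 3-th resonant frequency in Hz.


Given values:
  Tube type: open-open, L = 0.52 m, c = 343 m/s, n = 3
Formula: f_n = n * c / (2 * L)
Compute 2 * L = 2 * 0.52 = 1.04
f = 3 * 343 / 1.04
f = 989.42

989.42 Hz


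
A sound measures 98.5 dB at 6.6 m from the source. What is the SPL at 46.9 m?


Given values:
  SPL1 = 98.5 dB, r1 = 6.6 m, r2 = 46.9 m
Formula: SPL2 = SPL1 - 20 * log10(r2 / r1)
Compute ratio: r2 / r1 = 46.9 / 6.6 = 7.1061
Compute log10: log10(7.1061) = 0.851631
Compute drop: 20 * 0.851631 = 17.0326
SPL2 = 98.5 - 17.0326 = 81.47

81.47 dB


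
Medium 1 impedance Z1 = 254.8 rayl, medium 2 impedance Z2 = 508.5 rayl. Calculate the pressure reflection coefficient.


Given values:
  Z1 = 254.8 rayl, Z2 = 508.5 rayl
Formula: R = (Z2 - Z1) / (Z2 + Z1)
Numerator: Z2 - Z1 = 508.5 - 254.8 = 253.7
Denominator: Z2 + Z1 = 508.5 + 254.8 = 763.3
R = 253.7 / 763.3 = 0.3324

0.3324


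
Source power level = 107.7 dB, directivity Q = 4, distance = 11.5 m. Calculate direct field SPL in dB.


Given values:
  Lw = 107.7 dB, Q = 4, r = 11.5 m
Formula: SPL = Lw + 10 * log10(Q / (4 * pi * r^2))
Compute 4 * pi * r^2 = 4 * pi * 11.5^2 = 1661.9025
Compute Q / denom = 4 / 1661.9025 = 0.00240688
Compute 10 * log10(0.00240688) = -26.1855
SPL = 107.7 + (-26.1855) = 81.51

81.51 dB


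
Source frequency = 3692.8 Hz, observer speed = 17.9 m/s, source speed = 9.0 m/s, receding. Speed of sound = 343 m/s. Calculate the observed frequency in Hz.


Given values:
  f_s = 3692.8 Hz, v_o = 17.9 m/s, v_s = 9.0 m/s
  Direction: receding
Formula: f_o = f_s * (c - v_o) / (c + v_s)
Numerator: c - v_o = 343 - 17.9 = 325.1
Denominator: c + v_s = 343 + 9.0 = 352.0
f_o = 3692.8 * 325.1 / 352.0 = 3410.59

3410.59 Hz


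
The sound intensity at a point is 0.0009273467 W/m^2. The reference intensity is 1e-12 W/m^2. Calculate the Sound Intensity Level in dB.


Given values:
  I = 0.0009273467 W/m^2
  I_ref = 1e-12 W/m^2
Formula: SIL = 10 * log10(I / I_ref)
Compute ratio: I / I_ref = 927346700
Compute log10: log10(927346700) = 8.967242
Multiply: SIL = 10 * 8.967242 = 89.67

89.67 dB


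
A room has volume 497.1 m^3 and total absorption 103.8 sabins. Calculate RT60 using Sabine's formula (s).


Given values:
  V = 497.1 m^3
  A = 103.8 sabins
Formula: RT60 = 0.161 * V / A
Numerator: 0.161 * 497.1 = 80.0331
RT60 = 80.0331 / 103.8 = 0.771

0.771 s


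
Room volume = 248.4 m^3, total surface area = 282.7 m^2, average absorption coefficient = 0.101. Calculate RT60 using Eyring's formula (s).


Given values:
  V = 248.4 m^3, S = 282.7 m^2, alpha = 0.101
Formula: RT60 = 0.161 * V / (-S * ln(1 - alpha))
Compute ln(1 - 0.101) = ln(0.899) = -0.106472
Denominator: -282.7 * -0.106472 = 30.0996
Numerator: 0.161 * 248.4 = 39.9924
RT60 = 39.9924 / 30.0996 = 1.329

1.329 s


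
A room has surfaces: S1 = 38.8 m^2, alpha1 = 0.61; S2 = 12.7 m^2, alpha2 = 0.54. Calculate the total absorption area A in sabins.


Given surfaces:
  Surface 1: 38.8 * 0.61 = 23.668
  Surface 2: 12.7 * 0.54 = 6.858
Formula: A = sum(Si * alpha_i)
A = 23.668 + 6.858
A = 30.53

30.53 sabins


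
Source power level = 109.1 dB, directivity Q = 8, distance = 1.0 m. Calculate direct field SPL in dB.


Given values:
  Lw = 109.1 dB, Q = 8, r = 1.0 m
Formula: SPL = Lw + 10 * log10(Q / (4 * pi * r^2))
Compute 4 * pi * r^2 = 4 * pi * 1.0^2 = 12.5664
Compute Q / denom = 8 / 12.5664 = 0.63661828
Compute 10 * log10(0.63661828) = -1.9612
SPL = 109.1 + (-1.9612) = 107.14

107.14 dB


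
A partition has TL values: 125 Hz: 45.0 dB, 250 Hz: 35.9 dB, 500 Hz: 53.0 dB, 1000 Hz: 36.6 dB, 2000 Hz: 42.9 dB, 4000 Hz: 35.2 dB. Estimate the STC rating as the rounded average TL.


Given TL values at each frequency:
  125 Hz: 45.0 dB
  250 Hz: 35.9 dB
  500 Hz: 53.0 dB
  1000 Hz: 36.6 dB
  2000 Hz: 42.9 dB
  4000 Hz: 35.2 dB
Formula: STC ~ round(average of TL values)
Sum = 45.0 + 35.9 + 53.0 + 36.6 + 42.9 + 35.2 = 248.6
Average = 248.6 / 6 = 41.43
Rounded: 41

41


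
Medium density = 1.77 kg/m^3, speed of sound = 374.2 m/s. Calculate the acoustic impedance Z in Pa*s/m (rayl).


Given values:
  rho = 1.77 kg/m^3
  c = 374.2 m/s
Formula: Z = rho * c
Z = 1.77 * 374.2
Z = 662.33

662.33 rayl


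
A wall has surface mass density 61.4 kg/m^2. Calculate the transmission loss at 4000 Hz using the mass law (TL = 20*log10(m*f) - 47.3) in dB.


Given values:
  m = 61.4 kg/m^2, f = 4000 Hz
Formula: TL = 20 * log10(m * f) - 47.3
Compute m * f = 61.4 * 4000 = 245600.0
Compute log10(245600.0) = 5.390228
Compute 20 * 5.390228 = 107.8046
TL = 107.8046 - 47.3 = 60.5

60.5 dB


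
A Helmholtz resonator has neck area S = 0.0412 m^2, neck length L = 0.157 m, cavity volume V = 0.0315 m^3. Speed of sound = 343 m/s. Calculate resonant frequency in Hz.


Given values:
  S = 0.0412 m^2, L = 0.157 m, V = 0.0315 m^3, c = 343 m/s
Formula: f = (c / (2*pi)) * sqrt(S / (V * L))
Compute V * L = 0.0315 * 0.157 = 0.0049455
Compute S / (V * L) = 0.0412 / 0.0049455 = 8.3308
Compute sqrt(8.3308) = 2.886313
Compute c / (2*pi) = 343 / 6.283185 = 54.590148
f = 54.590148 * 2.886313 = 157.56

157.56 Hz


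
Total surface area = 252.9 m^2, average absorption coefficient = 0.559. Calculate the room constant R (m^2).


Given values:
  S = 252.9 m^2, alpha = 0.559
Formula: R = S * alpha / (1 - alpha)
Numerator: 252.9 * 0.559 = 141.3711
Denominator: 1 - 0.559 = 0.441
R = 141.3711 / 0.441 = 320.57

320.57 m^2


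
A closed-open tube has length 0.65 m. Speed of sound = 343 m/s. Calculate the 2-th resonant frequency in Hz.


Given values:
  Tube type: closed-open, L = 0.65 m, c = 343 m/s, n = 2
Formula: f_n = (2n - 1) * c / (4 * L)
Compute 2n - 1 = 2*2 - 1 = 3
Compute 4 * L = 4 * 0.65 = 2.6
f = 3 * 343 / 2.6
f = 395.77

395.77 Hz


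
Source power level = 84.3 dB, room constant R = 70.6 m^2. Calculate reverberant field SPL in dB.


Given values:
  Lw = 84.3 dB, R = 70.6 m^2
Formula: SPL = Lw + 10 * log10(4 / R)
Compute 4 / R = 4 / 70.6 = 0.056657
Compute 10 * log10(0.056657) = -12.4675
SPL = 84.3 + (-12.4675) = 71.83

71.83 dB


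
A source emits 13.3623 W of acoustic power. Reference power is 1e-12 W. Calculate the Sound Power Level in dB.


Given values:
  W = 13.3623 W
  W_ref = 1e-12 W
Formula: SWL = 10 * log10(W / W_ref)
Compute ratio: W / W_ref = 13362300000000
Compute log10: log10(13362300000000) = 13.125881
Multiply: SWL = 10 * 13.125881 = 131.26

131.26 dB


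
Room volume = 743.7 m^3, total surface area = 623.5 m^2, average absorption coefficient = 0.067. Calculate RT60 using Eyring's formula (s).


Given values:
  V = 743.7 m^3, S = 623.5 m^2, alpha = 0.067
Formula: RT60 = 0.161 * V / (-S * ln(1 - alpha))
Compute ln(1 - 0.067) = ln(0.933) = -0.06935
Denominator: -623.5 * -0.06935 = 43.2397
Numerator: 0.161 * 743.7 = 119.7357
RT60 = 119.7357 / 43.2397 = 2.769

2.769 s


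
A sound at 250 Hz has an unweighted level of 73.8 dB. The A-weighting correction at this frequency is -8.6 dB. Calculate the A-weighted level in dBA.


Given values:
  SPL = 73.8 dB
  A-weighting at 250 Hz = -8.6 dB
Formula: L_A = SPL + A_weight
L_A = 73.8 + (-8.6)
L_A = 65.2

65.2 dBA


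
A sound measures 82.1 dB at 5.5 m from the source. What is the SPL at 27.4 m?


Given values:
  SPL1 = 82.1 dB, r1 = 5.5 m, r2 = 27.4 m
Formula: SPL2 = SPL1 - 20 * log10(r2 / r1)
Compute ratio: r2 / r1 = 27.4 / 5.5 = 4.9818
Compute log10: log10(4.9818) = 0.697386
Compute drop: 20 * 0.697386 = 13.9477
SPL2 = 82.1 - 13.9477 = 68.15

68.15 dB


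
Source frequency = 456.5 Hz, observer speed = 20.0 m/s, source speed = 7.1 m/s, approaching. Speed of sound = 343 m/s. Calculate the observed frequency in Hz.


Given values:
  f_s = 456.5 Hz, v_o = 20.0 m/s, v_s = 7.1 m/s
  Direction: approaching
Formula: f_o = f_s * (c + v_o) / (c - v_s)
Numerator: c + v_o = 343 + 20.0 = 363.0
Denominator: c - v_s = 343 - 7.1 = 335.9
f_o = 456.5 * 363.0 / 335.9 = 493.33

493.33 Hz


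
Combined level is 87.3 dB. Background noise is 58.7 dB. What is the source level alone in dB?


Given values:
  L_total = 87.3 dB, L_bg = 58.7 dB
Formula: L_source = 10 * log10(10^(L_total/10) - 10^(L_bg/10))
Convert to linear:
  10^(87.3/10) = 537031796.3703
  10^(58.7/10) = 741310.2413
Difference: 537031796.3703 - 741310.2413 = 536290486.129
L_source = 10 * log10(536290486.129) = 87.29

87.29 dB


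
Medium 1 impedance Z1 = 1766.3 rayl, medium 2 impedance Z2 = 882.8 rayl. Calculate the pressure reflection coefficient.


Given values:
  Z1 = 1766.3 rayl, Z2 = 882.8 rayl
Formula: R = (Z2 - Z1) / (Z2 + Z1)
Numerator: Z2 - Z1 = 882.8 - 1766.3 = -883.5
Denominator: Z2 + Z1 = 882.8 + 1766.3 = 2649.1
R = -883.5 / 2649.1 = -0.3335

-0.3335


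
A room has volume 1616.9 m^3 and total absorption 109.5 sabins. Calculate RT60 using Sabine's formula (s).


Given values:
  V = 1616.9 m^3
  A = 109.5 sabins
Formula: RT60 = 0.161 * V / A
Numerator: 0.161 * 1616.9 = 260.3209
RT60 = 260.3209 / 109.5 = 2.377

2.377 s


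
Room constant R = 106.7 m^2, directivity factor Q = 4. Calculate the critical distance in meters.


Given values:
  R = 106.7 m^2, Q = 4
Formula: d_c = 0.141 * sqrt(Q * R)
Compute Q * R = 4 * 106.7 = 426.8
Compute sqrt(426.8) = 20.6591
d_c = 0.141 * 20.6591 = 2.913

2.913 m


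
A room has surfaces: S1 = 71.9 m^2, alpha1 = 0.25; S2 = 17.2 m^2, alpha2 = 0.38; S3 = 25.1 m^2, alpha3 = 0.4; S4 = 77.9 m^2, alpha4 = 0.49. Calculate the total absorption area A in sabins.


Given surfaces:
  Surface 1: 71.9 * 0.25 = 17.975
  Surface 2: 17.2 * 0.38 = 6.536
  Surface 3: 25.1 * 0.4 = 10.04
  Surface 4: 77.9 * 0.49 = 38.171
Formula: A = sum(Si * alpha_i)
A = 17.975 + 6.536 + 10.04 + 38.171
A = 72.72

72.72 sabins


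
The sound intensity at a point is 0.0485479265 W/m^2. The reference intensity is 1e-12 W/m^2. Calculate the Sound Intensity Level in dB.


Given values:
  I = 0.0485479265 W/m^2
  I_ref = 1e-12 W/m^2
Formula: SIL = 10 * log10(I / I_ref)
Compute ratio: I / I_ref = 48547926500
Compute log10: log10(48547926500) = 10.686171
Multiply: SIL = 10 * 10.686171 = 106.86

106.86 dB


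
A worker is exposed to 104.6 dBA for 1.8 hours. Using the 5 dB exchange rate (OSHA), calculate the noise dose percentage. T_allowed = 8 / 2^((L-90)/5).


Given values:
  L = 104.6 dBA, T = 1.8 hours
Formula: T_allowed = 8 / 2^((L - 90) / 5)
Compute exponent: (104.6 - 90) / 5 = 2.92
Compute 2^(2.92) = 7.568461
T_allowed = 8 / 7.568461 = 1.057018 hours
Dose = (T / T_allowed) * 100
Dose = (1.8 / 1.057018) * 100 = 170.29

170.29 %


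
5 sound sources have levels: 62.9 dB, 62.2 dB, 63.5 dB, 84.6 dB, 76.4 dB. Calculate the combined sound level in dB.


Formula: L_total = 10 * log10( sum(10^(Li/10)) )
  Source 1: 10^(62.9/10) = 1949844.5998
  Source 2: 10^(62.2/10) = 1659586.9074
  Source 3: 10^(63.5/10) = 2238721.1386
  Source 4: 10^(84.6/10) = 288403150.3127
  Source 5: 10^(76.4/10) = 43651583.224
Sum of linear values = 337902886.1825
L_total = 10 * log10(337902886.1825) = 85.29

85.29 dB


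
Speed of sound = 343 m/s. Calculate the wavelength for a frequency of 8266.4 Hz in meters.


Given values:
  c = 343 m/s, f = 8266.4 Hz
Formula: lambda = c / f
lambda = 343 / 8266.4
lambda = 0.0415

0.0415 m


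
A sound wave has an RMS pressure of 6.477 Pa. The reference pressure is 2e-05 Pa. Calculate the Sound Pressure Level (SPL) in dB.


Given values:
  p = 6.477 Pa
  p_ref = 2e-05 Pa
Formula: SPL = 20 * log10(p / p_ref)
Compute ratio: p / p_ref = 6.477 / 2e-05 = 323850
Compute log10: log10(323850) = 5.510344
Multiply: SPL = 20 * 5.510344 = 110.21

110.21 dB


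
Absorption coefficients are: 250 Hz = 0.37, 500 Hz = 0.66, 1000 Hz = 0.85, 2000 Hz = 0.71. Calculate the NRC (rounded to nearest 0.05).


Given values:
  a_250 = 0.37, a_500 = 0.66
  a_1000 = 0.85, a_2000 = 0.71
Formula: NRC = (a250 + a500 + a1000 + a2000) / 4
Sum = 0.37 + 0.66 + 0.85 + 0.71 = 2.59
NRC = 2.59 / 4 = 0.6475
Rounded to nearest 0.05: 0.65

0.65


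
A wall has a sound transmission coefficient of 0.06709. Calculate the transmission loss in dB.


Given values:
  tau = 0.06709
Formula: TL = 10 * log10(1 / tau)
Compute 1 / tau = 1 / 0.06709 = 14.9054
Compute log10(14.9054) = 1.173344
TL = 10 * 1.173344 = 11.73

11.73 dB


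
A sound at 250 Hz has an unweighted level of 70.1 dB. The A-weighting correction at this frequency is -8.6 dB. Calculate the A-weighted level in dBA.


Given values:
  SPL = 70.1 dB
  A-weighting at 250 Hz = -8.6 dB
Formula: L_A = SPL + A_weight
L_A = 70.1 + (-8.6)
L_A = 61.5

61.5 dBA


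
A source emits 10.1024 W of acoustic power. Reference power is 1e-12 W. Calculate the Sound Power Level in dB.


Given values:
  W = 10.1024 W
  W_ref = 1e-12 W
Formula: SWL = 10 * log10(W / W_ref)
Compute ratio: W / W_ref = 10102400000000
Compute log10: log10(10102400000000) = 13.004425
Multiply: SWL = 10 * 13.004425 = 130.04

130.04 dB


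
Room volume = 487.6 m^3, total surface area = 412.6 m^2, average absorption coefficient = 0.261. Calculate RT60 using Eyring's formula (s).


Given values:
  V = 487.6 m^3, S = 412.6 m^2, alpha = 0.261
Formula: RT60 = 0.161 * V / (-S * ln(1 - alpha))
Compute ln(1 - 0.261) = ln(0.739) = -0.302457
Denominator: -412.6 * -0.302457 = 124.7938
Numerator: 0.161 * 487.6 = 78.5036
RT60 = 78.5036 / 124.7938 = 0.629

0.629 s


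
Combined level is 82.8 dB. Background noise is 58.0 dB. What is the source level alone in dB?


Given values:
  L_total = 82.8 dB, L_bg = 58.0 dB
Formula: L_source = 10 * log10(10^(L_total/10) - 10^(L_bg/10))
Convert to linear:
  10^(82.8/10) = 190546071.7963
  10^(58.0/10) = 630957.3445
Difference: 190546071.7963 - 630957.3445 = 189915114.4518
L_source = 10 * log10(189915114.4518) = 82.79

82.79 dB


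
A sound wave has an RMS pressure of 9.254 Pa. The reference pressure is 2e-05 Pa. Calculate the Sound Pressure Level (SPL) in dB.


Given values:
  p = 9.254 Pa
  p_ref = 2e-05 Pa
Formula: SPL = 20 * log10(p / p_ref)
Compute ratio: p / p_ref = 9.254 / 2e-05 = 462700
Compute log10: log10(462700) = 5.665299
Multiply: SPL = 20 * 5.665299 = 113.31

113.31 dB


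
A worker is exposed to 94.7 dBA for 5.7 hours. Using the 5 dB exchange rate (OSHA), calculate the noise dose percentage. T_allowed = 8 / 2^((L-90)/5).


Given values:
  L = 94.7 dBA, T = 5.7 hours
Formula: T_allowed = 8 / 2^((L - 90) / 5)
Compute exponent: (94.7 - 90) / 5 = 0.94
Compute 2^(0.94) = 1.918528
T_allowed = 8 / 1.918528 = 4.169864 hours
Dose = (T / T_allowed) * 100
Dose = (5.7 / 4.169864) * 100 = 136.7

136.7 %


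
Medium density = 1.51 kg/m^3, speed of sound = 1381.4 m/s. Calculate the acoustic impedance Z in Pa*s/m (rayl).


Given values:
  rho = 1.51 kg/m^3
  c = 1381.4 m/s
Formula: Z = rho * c
Z = 1.51 * 1381.4
Z = 2085.91

2085.91 rayl


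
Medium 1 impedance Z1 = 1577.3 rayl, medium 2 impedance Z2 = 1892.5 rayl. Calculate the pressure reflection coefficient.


Given values:
  Z1 = 1577.3 rayl, Z2 = 1892.5 rayl
Formula: R = (Z2 - Z1) / (Z2 + Z1)
Numerator: Z2 - Z1 = 1892.5 - 1577.3 = 315.2
Denominator: Z2 + Z1 = 1892.5 + 1577.3 = 3469.8
R = 315.2 / 3469.8 = 0.0908

0.0908


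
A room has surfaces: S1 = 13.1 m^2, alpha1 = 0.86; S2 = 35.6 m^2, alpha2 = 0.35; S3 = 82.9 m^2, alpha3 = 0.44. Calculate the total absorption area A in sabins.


Given surfaces:
  Surface 1: 13.1 * 0.86 = 11.266
  Surface 2: 35.6 * 0.35 = 12.46
  Surface 3: 82.9 * 0.44 = 36.476
Formula: A = sum(Si * alpha_i)
A = 11.266 + 12.46 + 36.476
A = 60.2

60.2 sabins


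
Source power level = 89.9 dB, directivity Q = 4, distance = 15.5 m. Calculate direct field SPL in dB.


Given values:
  Lw = 89.9 dB, Q = 4, r = 15.5 m
Formula: SPL = Lw + 10 * log10(Q / (4 * pi * r^2))
Compute 4 * pi * r^2 = 4 * pi * 15.5^2 = 3019.0705
Compute Q / denom = 4 / 3019.0705 = 0.00132491
Compute 10 * log10(0.00132491) = -28.7781
SPL = 89.9 + (-28.7781) = 61.12

61.12 dB


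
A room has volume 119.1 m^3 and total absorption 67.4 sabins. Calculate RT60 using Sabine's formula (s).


Given values:
  V = 119.1 m^3
  A = 67.4 sabins
Formula: RT60 = 0.161 * V / A
Numerator: 0.161 * 119.1 = 19.1751
RT60 = 19.1751 / 67.4 = 0.284

0.284 s


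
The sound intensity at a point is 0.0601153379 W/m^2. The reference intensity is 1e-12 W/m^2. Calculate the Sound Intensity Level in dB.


Given values:
  I = 0.0601153379 W/m^2
  I_ref = 1e-12 W/m^2
Formula: SIL = 10 * log10(I / I_ref)
Compute ratio: I / I_ref = 60115337900
Compute log10: log10(60115337900) = 10.778985
Multiply: SIL = 10 * 10.778985 = 107.79

107.79 dB


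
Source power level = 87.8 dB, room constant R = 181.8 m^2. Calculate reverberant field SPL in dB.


Given values:
  Lw = 87.8 dB, R = 181.8 m^2
Formula: SPL = Lw + 10 * log10(4 / R)
Compute 4 / R = 4 / 181.8 = 0.022002
Compute 10 * log10(0.022002) = -16.5754
SPL = 87.8 + (-16.5754) = 71.22

71.22 dB


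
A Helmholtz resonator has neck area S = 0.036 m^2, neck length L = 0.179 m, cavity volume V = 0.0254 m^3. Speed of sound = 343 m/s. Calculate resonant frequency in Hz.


Given values:
  S = 0.036 m^2, L = 0.179 m, V = 0.0254 m^3, c = 343 m/s
Formula: f = (c / (2*pi)) * sqrt(S / (V * L))
Compute V * L = 0.0254 * 0.179 = 0.0045466
Compute S / (V * L) = 0.036 / 0.0045466 = 7.918
Compute sqrt(7.918) = 2.813894
Compute c / (2*pi) = 343 / 6.283185 = 54.590148
f = 54.590148 * 2.813894 = 153.61

153.61 Hz


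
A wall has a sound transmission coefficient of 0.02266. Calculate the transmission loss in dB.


Given values:
  tau = 0.02266
Formula: TL = 10 * log10(1 / tau)
Compute 1 / tau = 1 / 0.02266 = 44.1306
Compute log10(44.1306) = 1.64474
TL = 10 * 1.64474 = 16.45

16.45 dB


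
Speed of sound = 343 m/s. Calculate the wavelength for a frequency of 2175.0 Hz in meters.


Given values:
  c = 343 m/s, f = 2175.0 Hz
Formula: lambda = c / f
lambda = 343 / 2175.0
lambda = 0.1577

0.1577 m


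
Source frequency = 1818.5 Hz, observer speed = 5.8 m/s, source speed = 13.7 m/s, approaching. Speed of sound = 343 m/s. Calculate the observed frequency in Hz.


Given values:
  f_s = 1818.5 Hz, v_o = 5.8 m/s, v_s = 13.7 m/s
  Direction: approaching
Formula: f_o = f_s * (c + v_o) / (c - v_s)
Numerator: c + v_o = 343 + 5.8 = 348.8
Denominator: c - v_s = 343 - 13.7 = 329.3
f_o = 1818.5 * 348.8 / 329.3 = 1926.19

1926.19 Hz


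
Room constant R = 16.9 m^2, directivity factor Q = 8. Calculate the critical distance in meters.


Given values:
  R = 16.9 m^2, Q = 8
Formula: d_c = 0.141 * sqrt(Q * R)
Compute Q * R = 8 * 16.9 = 135.2
Compute sqrt(135.2) = 11.6276
d_c = 0.141 * 11.6276 = 1.639

1.639 m


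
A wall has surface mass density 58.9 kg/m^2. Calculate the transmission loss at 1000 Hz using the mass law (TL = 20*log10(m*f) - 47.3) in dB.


Given values:
  m = 58.9 kg/m^2, f = 1000 Hz
Formula: TL = 20 * log10(m * f) - 47.3
Compute m * f = 58.9 * 1000 = 58900.0
Compute log10(58900.0) = 4.770115
Compute 20 * 4.770115 = 95.4023
TL = 95.4023 - 47.3 = 48.1

48.1 dB


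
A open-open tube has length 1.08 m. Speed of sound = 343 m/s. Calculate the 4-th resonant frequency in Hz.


Given values:
  Tube type: open-open, L = 1.08 m, c = 343 m/s, n = 4
Formula: f_n = n * c / (2 * L)
Compute 2 * L = 2 * 1.08 = 2.16
f = 4 * 343 / 2.16
f = 635.19

635.19 Hz


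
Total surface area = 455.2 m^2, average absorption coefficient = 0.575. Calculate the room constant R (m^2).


Given values:
  S = 455.2 m^2, alpha = 0.575
Formula: R = S * alpha / (1 - alpha)
Numerator: 455.2 * 0.575 = 261.74
Denominator: 1 - 0.575 = 0.425
R = 261.74 / 0.425 = 615.86

615.86 m^2


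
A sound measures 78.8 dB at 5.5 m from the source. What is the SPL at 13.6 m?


Given values:
  SPL1 = 78.8 dB, r1 = 5.5 m, r2 = 13.6 m
Formula: SPL2 = SPL1 - 20 * log10(r2 / r1)
Compute ratio: r2 / r1 = 13.6 / 5.5 = 2.4727
Compute log10: log10(2.4727) = 0.393171
Compute drop: 20 * 0.393171 = 7.8634
SPL2 = 78.8 - 7.8634 = 70.94

70.94 dB


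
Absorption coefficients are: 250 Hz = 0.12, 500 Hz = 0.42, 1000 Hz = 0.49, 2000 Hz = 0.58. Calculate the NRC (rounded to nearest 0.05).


Given values:
  a_250 = 0.12, a_500 = 0.42
  a_1000 = 0.49, a_2000 = 0.58
Formula: NRC = (a250 + a500 + a1000 + a2000) / 4
Sum = 0.12 + 0.42 + 0.49 + 0.58 = 1.61
NRC = 1.61 / 4 = 0.4025
Rounded to nearest 0.05: 0.4

0.4


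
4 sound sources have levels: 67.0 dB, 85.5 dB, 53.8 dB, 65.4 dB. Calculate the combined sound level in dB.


Formula: L_total = 10 * log10( sum(10^(Li/10)) )
  Source 1: 10^(67.0/10) = 5011872.3363
  Source 2: 10^(85.5/10) = 354813389.2336
  Source 3: 10^(53.8/10) = 239883.2919
  Source 4: 10^(65.4/10) = 3467368.5045
Sum of linear values = 363532513.3663
L_total = 10 * log10(363532513.3663) = 85.61

85.61 dB


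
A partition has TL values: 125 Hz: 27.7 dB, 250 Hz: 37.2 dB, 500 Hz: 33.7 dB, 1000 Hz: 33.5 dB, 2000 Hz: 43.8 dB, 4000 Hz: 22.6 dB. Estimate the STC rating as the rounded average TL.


Given TL values at each frequency:
  125 Hz: 27.7 dB
  250 Hz: 37.2 dB
  500 Hz: 33.7 dB
  1000 Hz: 33.5 dB
  2000 Hz: 43.8 dB
  4000 Hz: 22.6 dB
Formula: STC ~ round(average of TL values)
Sum = 27.7 + 37.2 + 33.7 + 33.5 + 43.8 + 22.6 = 198.5
Average = 198.5 / 6 = 33.08
Rounded: 33

33


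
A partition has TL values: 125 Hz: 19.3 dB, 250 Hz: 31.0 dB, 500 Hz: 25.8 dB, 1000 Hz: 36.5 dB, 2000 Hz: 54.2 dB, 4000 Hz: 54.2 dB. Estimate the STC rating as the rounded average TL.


Given TL values at each frequency:
  125 Hz: 19.3 dB
  250 Hz: 31.0 dB
  500 Hz: 25.8 dB
  1000 Hz: 36.5 dB
  2000 Hz: 54.2 dB
  4000 Hz: 54.2 dB
Formula: STC ~ round(average of TL values)
Sum = 19.3 + 31.0 + 25.8 + 36.5 + 54.2 + 54.2 = 221.0
Average = 221.0 / 6 = 36.83
Rounded: 37

37


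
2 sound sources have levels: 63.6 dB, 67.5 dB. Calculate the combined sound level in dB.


Formula: L_total = 10 * log10( sum(10^(Li/10)) )
  Source 1: 10^(63.6/10) = 2290867.6528
  Source 2: 10^(67.5/10) = 5623413.2519
Sum of linear values = 7914280.9047
L_total = 10 * log10(7914280.9047) = 68.98

68.98 dB


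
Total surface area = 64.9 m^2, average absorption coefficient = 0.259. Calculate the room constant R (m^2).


Given values:
  S = 64.9 m^2, alpha = 0.259
Formula: R = S * alpha / (1 - alpha)
Numerator: 64.9 * 0.259 = 16.8091
Denominator: 1 - 0.259 = 0.741
R = 16.8091 / 0.741 = 22.68

22.68 m^2


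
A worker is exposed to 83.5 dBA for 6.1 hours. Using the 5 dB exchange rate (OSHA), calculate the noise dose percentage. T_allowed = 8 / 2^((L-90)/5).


Given values:
  L = 83.5 dBA, T = 6.1 hours
Formula: T_allowed = 8 / 2^((L - 90) / 5)
Compute exponent: (83.5 - 90) / 5 = -1.3
Compute 2^(-1.3) = 0.406126
T_allowed = 8 / 0.406126 = 19.69832 hours
Dose = (T / T_allowed) * 100
Dose = (6.1 / 19.69832) * 100 = 30.97

30.97 %


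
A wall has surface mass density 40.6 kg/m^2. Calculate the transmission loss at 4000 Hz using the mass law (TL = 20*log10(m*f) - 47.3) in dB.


Given values:
  m = 40.6 kg/m^2, f = 4000 Hz
Formula: TL = 20 * log10(m * f) - 47.3
Compute m * f = 40.6 * 4000 = 162400.0
Compute log10(162400.0) = 5.210586
Compute 20 * 5.210586 = 104.2117
TL = 104.2117 - 47.3 = 56.91

56.91 dB


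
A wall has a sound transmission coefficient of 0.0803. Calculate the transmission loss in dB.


Given values:
  tau = 0.0803
Formula: TL = 10 * log10(1 / tau)
Compute 1 / tau = 1 / 0.0803 = 12.4533
Compute log10(12.4533) = 1.095284
TL = 10 * 1.095284 = 10.95

10.95 dB


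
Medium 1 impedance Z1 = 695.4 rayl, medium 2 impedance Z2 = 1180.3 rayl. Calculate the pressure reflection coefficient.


Given values:
  Z1 = 695.4 rayl, Z2 = 1180.3 rayl
Formula: R = (Z2 - Z1) / (Z2 + Z1)
Numerator: Z2 - Z1 = 1180.3 - 695.4 = 484.9
Denominator: Z2 + Z1 = 1180.3 + 695.4 = 1875.7
R = 484.9 / 1875.7 = 0.2585

0.2585


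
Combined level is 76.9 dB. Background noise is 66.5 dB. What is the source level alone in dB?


Given values:
  L_total = 76.9 dB, L_bg = 66.5 dB
Formula: L_source = 10 * log10(10^(L_total/10) - 10^(L_bg/10))
Convert to linear:
  10^(76.9/10) = 48977881.9368
  10^(66.5/10) = 4466835.9215
Difference: 48977881.9368 - 4466835.9215 = 44511046.0153
L_source = 10 * log10(44511046.0153) = 76.48

76.48 dB


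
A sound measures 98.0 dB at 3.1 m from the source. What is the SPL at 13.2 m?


Given values:
  SPL1 = 98.0 dB, r1 = 3.1 m, r2 = 13.2 m
Formula: SPL2 = SPL1 - 20 * log10(r2 / r1)
Compute ratio: r2 / r1 = 13.2 / 3.1 = 4.2581
Compute log10: log10(4.2581) = 0.629216
Compute drop: 20 * 0.629216 = 12.5843
SPL2 = 98.0 - 12.5843 = 85.42

85.42 dB


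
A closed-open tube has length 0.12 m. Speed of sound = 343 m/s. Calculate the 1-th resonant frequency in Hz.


Given values:
  Tube type: closed-open, L = 0.12 m, c = 343 m/s, n = 1
Formula: f_n = (2n - 1) * c / (4 * L)
Compute 2n - 1 = 2*1 - 1 = 1
Compute 4 * L = 4 * 0.12 = 0.48
f = 1 * 343 / 0.48
f = 714.58

714.58 Hz


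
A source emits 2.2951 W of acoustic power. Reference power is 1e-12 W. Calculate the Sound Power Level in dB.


Given values:
  W = 2.2951 W
  W_ref = 1e-12 W
Formula: SWL = 10 * log10(W / W_ref)
Compute ratio: W / W_ref = 2295100000000
Compute log10: log10(2295100000000) = 12.360802
Multiply: SWL = 10 * 12.360802 = 123.61

123.61 dB


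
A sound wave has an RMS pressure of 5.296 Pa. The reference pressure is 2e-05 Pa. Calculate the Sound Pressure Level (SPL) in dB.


Given values:
  p = 5.296 Pa
  p_ref = 2e-05 Pa
Formula: SPL = 20 * log10(p / p_ref)
Compute ratio: p / p_ref = 5.296 / 2e-05 = 264800
Compute log10: log10(264800) = 5.422918
Multiply: SPL = 20 * 5.422918 = 108.46

108.46 dB


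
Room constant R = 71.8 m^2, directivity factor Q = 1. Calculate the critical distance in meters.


Given values:
  R = 71.8 m^2, Q = 1
Formula: d_c = 0.141 * sqrt(Q * R)
Compute Q * R = 1 * 71.8 = 71.8
Compute sqrt(71.8) = 8.4735
d_c = 0.141 * 8.4735 = 1.195

1.195 m


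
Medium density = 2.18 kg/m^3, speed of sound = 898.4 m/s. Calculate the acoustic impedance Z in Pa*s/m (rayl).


Given values:
  rho = 2.18 kg/m^3
  c = 898.4 m/s
Formula: Z = rho * c
Z = 2.18 * 898.4
Z = 1958.51

1958.51 rayl


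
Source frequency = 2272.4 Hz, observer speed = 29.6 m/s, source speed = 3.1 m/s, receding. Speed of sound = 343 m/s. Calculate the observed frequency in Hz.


Given values:
  f_s = 2272.4 Hz, v_o = 29.6 m/s, v_s = 3.1 m/s
  Direction: receding
Formula: f_o = f_s * (c - v_o) / (c + v_s)
Numerator: c - v_o = 343 - 29.6 = 313.4
Denominator: c + v_s = 343 + 3.1 = 346.1
f_o = 2272.4 * 313.4 / 346.1 = 2057.7

2057.7 Hz


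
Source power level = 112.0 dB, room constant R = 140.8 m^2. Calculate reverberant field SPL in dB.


Given values:
  Lw = 112.0 dB, R = 140.8 m^2
Formula: SPL = Lw + 10 * log10(4 / R)
Compute 4 / R = 4 / 140.8 = 0.028409
Compute 10 * log10(0.028409) = -15.4654
SPL = 112.0 + (-15.4654) = 96.53

96.53 dB


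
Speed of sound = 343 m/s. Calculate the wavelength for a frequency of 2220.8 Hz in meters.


Given values:
  c = 343 m/s, f = 2220.8 Hz
Formula: lambda = c / f
lambda = 343 / 2220.8
lambda = 0.1544

0.1544 m


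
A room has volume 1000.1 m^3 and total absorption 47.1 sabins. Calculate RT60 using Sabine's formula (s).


Given values:
  V = 1000.1 m^3
  A = 47.1 sabins
Formula: RT60 = 0.161 * V / A
Numerator: 0.161 * 1000.1 = 161.0161
RT60 = 161.0161 / 47.1 = 3.419

3.419 s


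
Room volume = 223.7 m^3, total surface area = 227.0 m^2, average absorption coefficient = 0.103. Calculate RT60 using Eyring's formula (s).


Given values:
  V = 223.7 m^3, S = 227.0 m^2, alpha = 0.103
Formula: RT60 = 0.161 * V / (-S * ln(1 - alpha))
Compute ln(1 - 0.103) = ln(0.897) = -0.108699
Denominator: -227.0 * -0.108699 = 24.6747
Numerator: 0.161 * 223.7 = 36.0157
RT60 = 36.0157 / 24.6747 = 1.46

1.46 s


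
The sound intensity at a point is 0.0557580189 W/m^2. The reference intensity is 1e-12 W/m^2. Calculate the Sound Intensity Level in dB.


Given values:
  I = 0.0557580189 W/m^2
  I_ref = 1e-12 W/m^2
Formula: SIL = 10 * log10(I / I_ref)
Compute ratio: I / I_ref = 55758018900
Compute log10: log10(55758018900) = 10.746307
Multiply: SIL = 10 * 10.746307 = 107.46

107.46 dB


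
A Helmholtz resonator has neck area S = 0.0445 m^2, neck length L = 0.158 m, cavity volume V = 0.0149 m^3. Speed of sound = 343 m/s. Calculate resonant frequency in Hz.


Given values:
  S = 0.0445 m^2, L = 0.158 m, V = 0.0149 m^3, c = 343 m/s
Formula: f = (c / (2*pi)) * sqrt(S / (V * L))
Compute V * L = 0.0149 * 0.158 = 0.0023542
Compute S / (V * L) = 0.0445 / 0.0023542 = 18.9024
Compute sqrt(18.9024) = 4.347689
Compute c / (2*pi) = 343 / 6.283185 = 54.590148
f = 54.590148 * 4.347689 = 237.34

237.34 Hz


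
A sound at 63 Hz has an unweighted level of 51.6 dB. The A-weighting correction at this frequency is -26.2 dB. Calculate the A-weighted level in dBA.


Given values:
  SPL = 51.6 dB
  A-weighting at 63 Hz = -26.2 dB
Formula: L_A = SPL + A_weight
L_A = 51.6 + (-26.2)
L_A = 25.4

25.4 dBA


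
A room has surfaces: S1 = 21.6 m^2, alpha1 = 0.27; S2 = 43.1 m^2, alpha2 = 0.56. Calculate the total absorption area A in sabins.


Given surfaces:
  Surface 1: 21.6 * 0.27 = 5.832
  Surface 2: 43.1 * 0.56 = 24.136
Formula: A = sum(Si * alpha_i)
A = 5.832 + 24.136
A = 29.97

29.97 sabins


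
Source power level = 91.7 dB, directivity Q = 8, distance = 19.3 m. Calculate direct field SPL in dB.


Given values:
  Lw = 91.7 dB, Q = 8, r = 19.3 m
Formula: SPL = Lw + 10 * log10(Q / (4 * pi * r^2))
Compute 4 * pi * r^2 = 4 * pi * 19.3^2 = 4680.8474
Compute Q / denom = 8 / 4680.8474 = 0.00170909
Compute 10 * log10(0.00170909) = -27.6724
SPL = 91.7 + (-27.6724) = 64.03

64.03 dB


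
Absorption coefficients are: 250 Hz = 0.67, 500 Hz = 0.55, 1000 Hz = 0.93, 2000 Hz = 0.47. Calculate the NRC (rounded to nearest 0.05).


Given values:
  a_250 = 0.67, a_500 = 0.55
  a_1000 = 0.93, a_2000 = 0.47
Formula: NRC = (a250 + a500 + a1000 + a2000) / 4
Sum = 0.67 + 0.55 + 0.93 + 0.47 = 2.62
NRC = 2.62 / 4 = 0.655
Rounded to nearest 0.05: 0.65

0.65


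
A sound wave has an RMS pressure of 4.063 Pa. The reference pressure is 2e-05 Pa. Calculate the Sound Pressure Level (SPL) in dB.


Given values:
  p = 4.063 Pa
  p_ref = 2e-05 Pa
Formula: SPL = 20 * log10(p / p_ref)
Compute ratio: p / p_ref = 4.063 / 2e-05 = 203150
Compute log10: log10(203150) = 5.307817
Multiply: SPL = 20 * 5.307817 = 106.16

106.16 dB


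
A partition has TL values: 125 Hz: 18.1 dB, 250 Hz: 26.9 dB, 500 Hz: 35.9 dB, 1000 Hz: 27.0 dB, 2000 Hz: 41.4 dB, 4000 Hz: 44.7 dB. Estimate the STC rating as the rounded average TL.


Given TL values at each frequency:
  125 Hz: 18.1 dB
  250 Hz: 26.9 dB
  500 Hz: 35.9 dB
  1000 Hz: 27.0 dB
  2000 Hz: 41.4 dB
  4000 Hz: 44.7 dB
Formula: STC ~ round(average of TL values)
Sum = 18.1 + 26.9 + 35.9 + 27.0 + 41.4 + 44.7 = 194.0
Average = 194.0 / 6 = 32.33
Rounded: 32

32


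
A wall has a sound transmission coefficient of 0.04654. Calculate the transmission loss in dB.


Given values:
  tau = 0.04654
Formula: TL = 10 * log10(1 / tau)
Compute 1 / tau = 1 / 0.04654 = 21.4869
Compute log10(21.4869) = 1.332174
TL = 10 * 1.332174 = 13.32

13.32 dB


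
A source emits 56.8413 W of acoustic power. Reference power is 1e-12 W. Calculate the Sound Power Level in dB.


Given values:
  W = 56.8413 W
  W_ref = 1e-12 W
Formula: SWL = 10 * log10(W / W_ref)
Compute ratio: W / W_ref = 56841300000000
Compute log10: log10(56841300000000) = 13.754664
Multiply: SWL = 10 * 13.754664 = 137.55

137.55 dB


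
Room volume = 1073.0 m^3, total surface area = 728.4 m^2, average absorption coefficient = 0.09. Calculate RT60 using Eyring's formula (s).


Given values:
  V = 1073.0 m^3, S = 728.4 m^2, alpha = 0.09
Formula: RT60 = 0.161 * V / (-S * ln(1 - alpha))
Compute ln(1 - 0.09) = ln(0.91) = -0.094311
Denominator: -728.4 * -0.094311 = 68.6961
Numerator: 0.161 * 1073.0 = 172.753
RT60 = 172.753 / 68.6961 = 2.515

2.515 s


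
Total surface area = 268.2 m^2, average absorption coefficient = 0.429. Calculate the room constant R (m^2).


Given values:
  S = 268.2 m^2, alpha = 0.429
Formula: R = S * alpha / (1 - alpha)
Numerator: 268.2 * 0.429 = 115.0578
Denominator: 1 - 0.429 = 0.571
R = 115.0578 / 0.571 = 201.5

201.5 m^2


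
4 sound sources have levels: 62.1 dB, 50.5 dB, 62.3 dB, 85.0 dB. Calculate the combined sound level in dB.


Formula: L_total = 10 * log10( sum(10^(Li/10)) )
  Source 1: 10^(62.1/10) = 1621810.0974
  Source 2: 10^(50.5/10) = 112201.8454
  Source 3: 10^(62.3/10) = 1698243.6525
  Source 4: 10^(85.0/10) = 316227766.0168
Sum of linear values = 319660021.6121
L_total = 10 * log10(319660021.6121) = 85.05

85.05 dB


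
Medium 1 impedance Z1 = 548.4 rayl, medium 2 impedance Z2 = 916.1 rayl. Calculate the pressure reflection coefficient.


Given values:
  Z1 = 548.4 rayl, Z2 = 916.1 rayl
Formula: R = (Z2 - Z1) / (Z2 + Z1)
Numerator: Z2 - Z1 = 916.1 - 548.4 = 367.7
Denominator: Z2 + Z1 = 916.1 + 548.4 = 1464.5
R = 367.7 / 1464.5 = 0.2511

0.2511


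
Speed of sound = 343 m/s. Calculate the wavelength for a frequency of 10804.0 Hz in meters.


Given values:
  c = 343 m/s, f = 10804.0 Hz
Formula: lambda = c / f
lambda = 343 / 10804.0
lambda = 0.0317

0.0317 m


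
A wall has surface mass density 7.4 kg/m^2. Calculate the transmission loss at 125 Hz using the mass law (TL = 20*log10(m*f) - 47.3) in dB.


Given values:
  m = 7.4 kg/m^2, f = 125 Hz
Formula: TL = 20 * log10(m * f) - 47.3
Compute m * f = 7.4 * 125 = 925.0
Compute log10(925.0) = 2.966142
Compute 20 * 2.966142 = 59.3228
TL = 59.3228 - 47.3 = 12.02

12.02 dB


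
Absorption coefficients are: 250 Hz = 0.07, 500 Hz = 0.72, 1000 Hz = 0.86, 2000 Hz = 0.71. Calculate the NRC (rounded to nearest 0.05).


Given values:
  a_250 = 0.07, a_500 = 0.72
  a_1000 = 0.86, a_2000 = 0.71
Formula: NRC = (a250 + a500 + a1000 + a2000) / 4
Sum = 0.07 + 0.72 + 0.86 + 0.71 = 2.36
NRC = 2.36 / 4 = 0.59
Rounded to nearest 0.05: 0.6

0.6


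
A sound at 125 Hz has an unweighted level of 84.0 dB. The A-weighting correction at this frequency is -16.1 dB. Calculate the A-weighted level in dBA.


Given values:
  SPL = 84.0 dB
  A-weighting at 125 Hz = -16.1 dB
Formula: L_A = SPL + A_weight
L_A = 84.0 + (-16.1)
L_A = 67.9

67.9 dBA


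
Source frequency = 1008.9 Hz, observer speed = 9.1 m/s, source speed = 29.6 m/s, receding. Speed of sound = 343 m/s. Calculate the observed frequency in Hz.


Given values:
  f_s = 1008.9 Hz, v_o = 9.1 m/s, v_s = 29.6 m/s
  Direction: receding
Formula: f_o = f_s * (c - v_o) / (c + v_s)
Numerator: c - v_o = 343 - 9.1 = 333.9
Denominator: c + v_s = 343 + 29.6 = 372.6
f_o = 1008.9 * 333.9 / 372.6 = 904.11

904.11 Hz


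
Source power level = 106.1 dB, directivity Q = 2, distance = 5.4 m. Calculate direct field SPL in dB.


Given values:
  Lw = 106.1 dB, Q = 2, r = 5.4 m
Formula: SPL = Lw + 10 * log10(Q / (4 * pi * r^2))
Compute 4 * pi * r^2 = 4 * pi * 5.4^2 = 366.4354
Compute Q / denom = 2 / 366.4354 = 0.00545799
Compute 10 * log10(0.00545799) = -22.6297
SPL = 106.1 + (-22.6297) = 83.47

83.47 dB


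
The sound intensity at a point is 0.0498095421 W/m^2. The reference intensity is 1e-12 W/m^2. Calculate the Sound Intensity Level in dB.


Given values:
  I = 0.0498095421 W/m^2
  I_ref = 1e-12 W/m^2
Formula: SIL = 10 * log10(I / I_ref)
Compute ratio: I / I_ref = 49809542100
Compute log10: log10(49809542100) = 10.697313
Multiply: SIL = 10 * 10.697313 = 106.97

106.97 dB


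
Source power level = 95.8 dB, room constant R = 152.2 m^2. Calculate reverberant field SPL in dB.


Given values:
  Lw = 95.8 dB, R = 152.2 m^2
Formula: SPL = Lw + 10 * log10(4 / R)
Compute 4 / R = 4 / 152.2 = 0.026281
Compute 10 * log10(0.026281) = -15.8036
SPL = 95.8 + (-15.8036) = 80.0

80.0 dB


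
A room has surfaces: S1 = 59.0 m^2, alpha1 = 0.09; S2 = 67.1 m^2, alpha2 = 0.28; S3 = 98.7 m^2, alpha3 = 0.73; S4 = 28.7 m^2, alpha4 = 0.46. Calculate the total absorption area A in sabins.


Given surfaces:
  Surface 1: 59.0 * 0.09 = 5.31
  Surface 2: 67.1 * 0.28 = 18.788
  Surface 3: 98.7 * 0.73 = 72.051
  Surface 4: 28.7 * 0.46 = 13.202
Formula: A = sum(Si * alpha_i)
A = 5.31 + 18.788 + 72.051 + 13.202
A = 109.35

109.35 sabins


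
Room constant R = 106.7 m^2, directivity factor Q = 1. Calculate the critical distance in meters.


Given values:
  R = 106.7 m^2, Q = 1
Formula: d_c = 0.141 * sqrt(Q * R)
Compute Q * R = 1 * 106.7 = 106.7
Compute sqrt(106.7) = 10.3296
d_c = 0.141 * 10.3296 = 1.456

1.456 m


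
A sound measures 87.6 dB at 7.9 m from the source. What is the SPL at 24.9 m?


Given values:
  SPL1 = 87.6 dB, r1 = 7.9 m, r2 = 24.9 m
Formula: SPL2 = SPL1 - 20 * log10(r2 / r1)
Compute ratio: r2 / r1 = 24.9 / 7.9 = 3.1519
Compute log10: log10(3.1519) = 0.498572
Compute drop: 20 * 0.498572 = 9.9714
SPL2 = 87.6 - 9.9714 = 77.63

77.63 dB


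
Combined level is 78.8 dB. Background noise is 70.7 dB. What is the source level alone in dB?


Given values:
  L_total = 78.8 dB, L_bg = 70.7 dB
Formula: L_source = 10 * log10(10^(L_total/10) - 10^(L_bg/10))
Convert to linear:
  10^(78.8/10) = 75857757.5029
  10^(70.7/10) = 11748975.5494
Difference: 75857757.5029 - 11748975.5494 = 64108781.9535
L_source = 10 * log10(64108781.9535) = 78.07

78.07 dB


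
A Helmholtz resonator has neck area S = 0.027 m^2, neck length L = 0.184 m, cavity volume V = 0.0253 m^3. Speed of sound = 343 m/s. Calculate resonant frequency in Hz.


Given values:
  S = 0.027 m^2, L = 0.184 m, V = 0.0253 m^3, c = 343 m/s
Formula: f = (c / (2*pi)) * sqrt(S / (V * L))
Compute V * L = 0.0253 * 0.184 = 0.0046552
Compute S / (V * L) = 0.027 / 0.0046552 = 5.8
Compute sqrt(5.8) = 2.408319
Compute c / (2*pi) = 343 / 6.283185 = 54.590148
f = 54.590148 * 2.408319 = 131.47

131.47 Hz


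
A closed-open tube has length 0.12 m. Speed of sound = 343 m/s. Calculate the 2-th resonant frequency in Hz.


Given values:
  Tube type: closed-open, L = 0.12 m, c = 343 m/s, n = 2
Formula: f_n = (2n - 1) * c / (4 * L)
Compute 2n - 1 = 2*2 - 1 = 3
Compute 4 * L = 4 * 0.12 = 0.48
f = 3 * 343 / 0.48
f = 2143.75

2143.75 Hz


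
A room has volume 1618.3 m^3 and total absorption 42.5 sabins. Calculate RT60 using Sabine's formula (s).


Given values:
  V = 1618.3 m^3
  A = 42.5 sabins
Formula: RT60 = 0.161 * V / A
Numerator: 0.161 * 1618.3 = 260.5463
RT60 = 260.5463 / 42.5 = 6.131

6.131 s


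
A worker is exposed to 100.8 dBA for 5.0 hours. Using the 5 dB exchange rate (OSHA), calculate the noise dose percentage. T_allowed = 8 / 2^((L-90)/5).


Given values:
  L = 100.8 dBA, T = 5.0 hours
Formula: T_allowed = 8 / 2^((L - 90) / 5)
Compute exponent: (100.8 - 90) / 5 = 2.16
Compute 2^(2.16) = 4.469149
T_allowed = 8 / 4.469149 = 1.79005 hours
Dose = (T / T_allowed) * 100
Dose = (5.0 / 1.79005) * 100 = 279.32

279.32 %


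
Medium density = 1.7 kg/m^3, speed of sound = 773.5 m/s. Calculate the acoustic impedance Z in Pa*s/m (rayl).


Given values:
  rho = 1.7 kg/m^3
  c = 773.5 m/s
Formula: Z = rho * c
Z = 1.7 * 773.5
Z = 1314.95

1314.95 rayl


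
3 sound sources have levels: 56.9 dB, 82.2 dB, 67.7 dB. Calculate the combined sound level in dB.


Formula: L_total = 10 * log10( sum(10^(Li/10)) )
  Source 1: 10^(56.9/10) = 489778.8194
  Source 2: 10^(82.2/10) = 165958690.7438
  Source 3: 10^(67.7/10) = 5888436.5536
Sum of linear values = 172336906.1168
L_total = 10 * log10(172336906.1168) = 82.36

82.36 dB


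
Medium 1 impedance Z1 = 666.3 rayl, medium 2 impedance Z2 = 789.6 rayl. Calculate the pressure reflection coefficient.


Given values:
  Z1 = 666.3 rayl, Z2 = 789.6 rayl
Formula: R = (Z2 - Z1) / (Z2 + Z1)
Numerator: Z2 - Z1 = 789.6 - 666.3 = 123.3
Denominator: Z2 + Z1 = 789.6 + 666.3 = 1455.9
R = 123.3 / 1455.9 = 0.0847

0.0847
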